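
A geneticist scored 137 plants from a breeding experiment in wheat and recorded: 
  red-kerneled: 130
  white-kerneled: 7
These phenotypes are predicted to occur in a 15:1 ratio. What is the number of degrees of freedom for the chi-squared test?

1

A goodness-of-fit test with 2 phenotype classes has df = 2 − 1 = 1.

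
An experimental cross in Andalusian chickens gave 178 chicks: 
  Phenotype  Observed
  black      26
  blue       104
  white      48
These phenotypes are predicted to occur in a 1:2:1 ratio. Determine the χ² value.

Under the 1:2:1 hypothesis (Σ ratio = 4, N = 178):
  black: 178 × 1/4 = 44.5
  blue: 178 × 2/4 = 89
  white: 178 × 1/4 = 44.5
χ² = Σ (O − E)² / E
  black: (26 − 44.5)² / 44.5 = 7.6910
  blue: (104 − 89)² / 89 = 2.5281
  white: (48 − 44.5)² / 44.5 = 0.2753
χ² = 7.6910 + 2.5281 + 0.2753 = 10.4944 ≈ 10.494

10.494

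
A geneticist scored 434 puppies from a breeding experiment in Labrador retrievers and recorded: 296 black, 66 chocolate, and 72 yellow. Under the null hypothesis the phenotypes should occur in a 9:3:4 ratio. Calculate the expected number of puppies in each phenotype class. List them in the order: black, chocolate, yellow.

244.125, 81.375, 108.5

Expected counts for N = 434 under a 9:3:4 ratio (total parts = 16):
  black: 434 × 9/16 = 244.125
  chocolate: 434 × 3/16 = 81.375
  yellow: 434 × 4/16 = 108.5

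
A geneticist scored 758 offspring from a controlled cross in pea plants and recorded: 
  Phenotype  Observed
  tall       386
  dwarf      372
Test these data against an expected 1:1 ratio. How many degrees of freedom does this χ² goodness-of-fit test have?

A goodness-of-fit test with 2 phenotype classes has df = 2 − 1 = 1.

1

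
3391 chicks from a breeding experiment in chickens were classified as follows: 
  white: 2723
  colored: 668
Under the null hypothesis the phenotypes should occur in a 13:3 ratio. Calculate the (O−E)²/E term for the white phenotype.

0.376

Total ratio parts = 16. Expected numbers out of 3391:
  white: 3391 × 13/16 = 2755.1875
  colored: 3391 × 3/16 = 635.8125
Contribution of white: (2723 − 2755.1875)² / 2755.1875 = 0.3760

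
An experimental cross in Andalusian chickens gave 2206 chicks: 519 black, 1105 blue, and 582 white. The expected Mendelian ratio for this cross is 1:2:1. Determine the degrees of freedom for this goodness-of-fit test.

A goodness-of-fit test with 3 phenotype classes has df = 3 − 1 = 2.

2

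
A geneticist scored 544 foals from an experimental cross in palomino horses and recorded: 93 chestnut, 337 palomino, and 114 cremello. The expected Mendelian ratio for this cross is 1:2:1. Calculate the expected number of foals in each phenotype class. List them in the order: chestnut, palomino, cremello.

Total ratio parts = 4. Expected numbers out of 544:
  chestnut: 544 × 1/4 = 136
  palomino: 544 × 2/4 = 272
  cremello: 544 × 1/4 = 136

136, 272, 136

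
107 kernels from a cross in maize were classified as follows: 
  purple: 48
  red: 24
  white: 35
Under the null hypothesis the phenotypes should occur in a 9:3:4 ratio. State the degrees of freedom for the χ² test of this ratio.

2

A goodness-of-fit test with 3 phenotype classes has df = 3 − 1 = 2.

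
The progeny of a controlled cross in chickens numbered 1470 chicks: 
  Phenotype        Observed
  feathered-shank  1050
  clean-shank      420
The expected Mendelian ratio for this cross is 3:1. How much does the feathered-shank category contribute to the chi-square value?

2.500

Under the 3:1 hypothesis (Σ ratio = 4, N = 1470):
  feathered-shank: 1470 × 3/4 = 1102.5
  clean-shank: 1470 × 1/4 = 367.5
Contribution of feathered-shank: (1050 − 1102.5)² / 1102.5 = 2.5000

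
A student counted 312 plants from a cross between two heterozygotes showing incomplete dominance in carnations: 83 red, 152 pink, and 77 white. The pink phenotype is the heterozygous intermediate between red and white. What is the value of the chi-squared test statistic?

With incomplete dominance, a heterozygote × heterozygote cross gives a 1:2:1 phenotypic ratio.
Total ratio parts = 4. Expected numbers out of 312:
  red: 312 × 1/4 = 78
  pink: 312 × 2/4 = 156
  white: 312 × 1/4 = 78
χ² = Σ (O − E)² / E
  red: (83 − 78)² / 78 = 0.3205
  pink: (152 − 156)² / 156 = 0.1026
  white: (77 − 78)² / 78 = 0.0128
χ² = 0.3205 + 0.1026 + 0.0128 = 0.4359 ≈ 0.436

0.436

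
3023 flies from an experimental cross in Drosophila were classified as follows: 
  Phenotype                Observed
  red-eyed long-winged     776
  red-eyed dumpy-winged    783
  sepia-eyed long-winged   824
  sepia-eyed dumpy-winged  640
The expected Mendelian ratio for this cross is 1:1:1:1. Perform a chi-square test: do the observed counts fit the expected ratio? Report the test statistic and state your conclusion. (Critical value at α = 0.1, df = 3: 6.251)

Total ratio parts = 4. Expected numbers out of 3023:
  red-eyed long-winged: 3023 × 1/4 = 755.75
  red-eyed dumpy-winged: 3023 × 1/4 = 755.75
  sepia-eyed long-winged: 3023 × 1/4 = 755.75
  sepia-eyed dumpy-winged: 3023 × 1/4 = 755.75
χ² = Σ (O − E)² / E
  red-eyed long-winged: (776 − 755.75)² / 755.75 = 0.5426
  red-eyed dumpy-winged: (783 − 755.75)² / 755.75 = 0.9826
  sepia-eyed long-winged: (824 − 755.75)² / 755.75 = 6.1635
  sepia-eyed dumpy-winged: (640 − 755.75)² / 755.75 = 17.7282
χ² = 0.5426 + 0.9826 + 6.1635 + 17.7282 = 25.4169 ≈ 25.417
Degrees of freedom = 4 − 1 = 3; critical value at α = 0.1 is 6.251.
Since 25.417 > 6.251, we reject the null hypothesis — the data do not fit the 1:1:1:1 ratio.

25.417; not consistent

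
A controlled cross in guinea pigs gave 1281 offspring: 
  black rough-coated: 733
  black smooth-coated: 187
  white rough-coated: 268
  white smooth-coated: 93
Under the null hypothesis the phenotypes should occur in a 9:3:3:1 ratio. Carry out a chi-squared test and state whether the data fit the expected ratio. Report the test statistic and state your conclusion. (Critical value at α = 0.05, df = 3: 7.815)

Expected counts for N = 1281 under a 9:3:3:1 ratio (total parts = 16):
  black rough-coated: 1281 × 9/16 = 720.5625
  black smooth-coated: 1281 × 3/16 = 240.1875
  white rough-coated: 1281 × 3/16 = 240.1875
  white smooth-coated: 1281 × 1/16 = 80.0625
χ² = Σ (O − E)² / E
  black rough-coated: (733 − 720.5625)² / 720.5625 = 0.2147
  black smooth-coated: (187 − 240.1875)² / 240.1875 = 11.7779
  white rough-coated: (268 − 240.1875)² / 240.1875 = 3.2205
  white smooth-coated: (93 − 80.0625)² / 80.0625 = 2.0906
χ² = 0.2147 + 11.7779 + 3.2205 + 2.0906 = 17.3037 ≈ 17.304
Degrees of freedom = 4 − 1 = 3; critical value at α = 0.05 is 7.815.
Since 17.304 > 7.815, we reject the null hypothesis — the data do not fit the 9:3:3:1 ratio.

17.304; not consistent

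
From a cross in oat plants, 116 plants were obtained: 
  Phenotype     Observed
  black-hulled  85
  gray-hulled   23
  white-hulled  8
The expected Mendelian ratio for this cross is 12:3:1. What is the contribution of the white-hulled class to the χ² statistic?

Expected counts for N = 116 under a 12:3:1 ratio (total parts = 16):
  black-hulled: 116 × 12/16 = 87
  gray-hulled: 116 × 3/16 = 21.75
  white-hulled: 116 × 1/16 = 7.25
Contribution of white-hulled: (8 − 7.25)² / 7.25 = 0.0776

0.078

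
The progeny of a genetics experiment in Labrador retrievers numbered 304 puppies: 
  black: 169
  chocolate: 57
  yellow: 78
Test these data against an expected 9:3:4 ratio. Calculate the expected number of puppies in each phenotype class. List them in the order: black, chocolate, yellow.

171, 57, 76

The 9:3:4 ratio has 16 parts, so with N = 304 the expected counts are:
  black: 304 × 9/16 = 171
  chocolate: 304 × 3/16 = 57
  yellow: 304 × 4/16 = 76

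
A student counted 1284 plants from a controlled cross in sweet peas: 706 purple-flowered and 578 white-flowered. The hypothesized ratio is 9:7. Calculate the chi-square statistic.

0.836

Expected counts for N = 1284 under a 9:7 ratio (total parts = 16):
  purple-flowered: 1284 × 9/16 = 722.25
  white-flowered: 1284 × 7/16 = 561.75
χ² = Σ (O − E)² / E
  purple-flowered: (706 − 722.25)² / 722.25 = 0.3656
  white-flowered: (578 − 561.75)² / 561.75 = 0.4701
χ² = 0.3656 + 0.4701 = 0.8357 ≈ 0.836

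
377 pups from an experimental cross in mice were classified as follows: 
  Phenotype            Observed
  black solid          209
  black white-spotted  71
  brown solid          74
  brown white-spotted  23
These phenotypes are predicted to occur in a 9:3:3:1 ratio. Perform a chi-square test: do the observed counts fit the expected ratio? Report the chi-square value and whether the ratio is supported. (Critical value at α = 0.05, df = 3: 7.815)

0.214; consistent

Under the 9:3:3:1 hypothesis (Σ ratio = 16, N = 377):
  black solid: 377 × 9/16 = 212.0625
  black white-spotted: 377 × 3/16 = 70.6875
  brown solid: 377 × 3/16 = 70.6875
  brown white-spotted: 377 × 1/16 = 23.5625
χ² = Σ (O − E)² / E
  black solid: (209 − 212.0625)² / 212.0625 = 0.0442
  black white-spotted: (71 − 70.6875)² / 70.6875 = 0.0014
  brown solid: (74 − 70.6875)² / 70.6875 = 0.1552
  brown white-spotted: (23 − 23.5625)² / 23.5625 = 0.0134
χ² = 0.0442 + 0.0014 + 0.1552 + 0.0134 = 0.2142 ≈ 0.214
Degrees of freedom = 4 − 1 = 3; critical value at α = 0.05 is 7.815.
Since 0.214 < 7.815, we fail to reject the null hypothesis — the data are consistent with the 9:3:3:1 ratio.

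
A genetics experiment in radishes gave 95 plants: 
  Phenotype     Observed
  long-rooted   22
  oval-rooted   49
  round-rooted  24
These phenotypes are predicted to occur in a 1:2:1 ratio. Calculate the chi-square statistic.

Expected counts for N = 95 under a 1:2:1 ratio (total parts = 4):
  long-rooted: 95 × 1/4 = 23.75
  oval-rooted: 95 × 2/4 = 47.5
  round-rooted: 95 × 1/4 = 23.75
χ² = Σ (O − E)² / E
  long-rooted: (22 − 23.75)² / 23.75 = 0.1289
  oval-rooted: (49 − 47.5)² / 47.5 = 0.0474
  round-rooted: (24 − 23.75)² / 23.75 = 0.0026
χ² = 0.1289 + 0.0474 + 0.0026 = 0.1789 ≈ 0.179

0.179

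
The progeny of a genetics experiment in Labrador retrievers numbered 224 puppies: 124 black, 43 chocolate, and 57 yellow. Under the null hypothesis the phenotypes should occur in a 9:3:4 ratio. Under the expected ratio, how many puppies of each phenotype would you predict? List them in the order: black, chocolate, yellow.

126, 42, 56

The 9:3:4 ratio has 16 parts, so with N = 224 the expected counts are:
  black: 224 × 9/16 = 126
  chocolate: 224 × 3/16 = 42
  yellow: 224 × 4/16 = 56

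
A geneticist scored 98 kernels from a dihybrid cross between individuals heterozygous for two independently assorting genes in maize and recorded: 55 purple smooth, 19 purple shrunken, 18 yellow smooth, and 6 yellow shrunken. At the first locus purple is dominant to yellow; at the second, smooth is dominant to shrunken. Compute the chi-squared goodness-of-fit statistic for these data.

A dihybrid F₂ with independent assortment and complete dominance at both loci gives a 9:3:3:1 phenotypic ratio.
Expected counts for N = 98 under a 9:3:3:1 ratio (total parts = 16):
  purple smooth: 98 × 9/16 = 55.125
  purple shrunken: 98 × 3/16 = 18.375
  yellow smooth: 98 × 3/16 = 18.375
  yellow shrunken: 98 × 1/16 = 6.125
χ² = Σ (O − E)² / E
  purple smooth: (55 − 55.125)² / 55.125 = 0.0003
  purple shrunken: (19 − 18.375)² / 18.375 = 0.0213
  yellow smooth: (18 − 18.375)² / 18.375 = 0.0077
  yellow shrunken: (6 − 6.125)² / 6.125 = 0.0026
χ² = 0.0003 + 0.0213 + 0.0077 + 0.0026 = 0.0319 ≈ 0.032

0.032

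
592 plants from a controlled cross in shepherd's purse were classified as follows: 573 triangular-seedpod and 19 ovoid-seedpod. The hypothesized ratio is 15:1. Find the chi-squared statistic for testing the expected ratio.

Under the 15:1 hypothesis (Σ ratio = 16, N = 592):
  triangular-seedpod: 592 × 15/16 = 555
  ovoid-seedpod: 592 × 1/16 = 37
χ² = Σ (O − E)² / E
  triangular-seedpod: (573 − 555)² / 555 = 0.5838
  ovoid-seedpod: (19 − 37)² / 37 = 8.7568
χ² = 0.5838 + 8.7568 = 9.3406 ≈ 9.341

9.341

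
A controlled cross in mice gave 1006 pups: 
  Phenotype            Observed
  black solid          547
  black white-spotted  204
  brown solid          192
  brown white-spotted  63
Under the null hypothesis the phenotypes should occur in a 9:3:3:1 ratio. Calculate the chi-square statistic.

The 9:3:3:1 ratio has 16 parts, so with N = 1006 the expected counts are:
  black solid: 1006 × 9/16 = 565.875
  black white-spotted: 1006 × 3/16 = 188.625
  brown solid: 1006 × 3/16 = 188.625
  brown white-spotted: 1006 × 1/16 = 62.875
χ² = Σ (O − E)² / E
  black solid: (547 − 565.875)² / 565.875 = 0.6296
  black white-spotted: (204 − 188.625)² / 188.625 = 1.2532
  brown solid: (192 − 188.625)² / 188.625 = 0.0604
  brown white-spotted: (63 − 62.875)² / 62.875 = 0.0002
χ² = 0.6296 + 1.2532 + 0.0604 + 0.0002 = 1.9434 ≈ 1.943

1.943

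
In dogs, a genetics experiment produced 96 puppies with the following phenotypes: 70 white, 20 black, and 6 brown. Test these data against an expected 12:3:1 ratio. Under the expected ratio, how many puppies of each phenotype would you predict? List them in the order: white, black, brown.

Expected counts for N = 96 under a 12:3:1 ratio (total parts = 16):
  white: 96 × 12/16 = 72
  black: 96 × 3/16 = 18
  brown: 96 × 1/16 = 6

72, 18, 6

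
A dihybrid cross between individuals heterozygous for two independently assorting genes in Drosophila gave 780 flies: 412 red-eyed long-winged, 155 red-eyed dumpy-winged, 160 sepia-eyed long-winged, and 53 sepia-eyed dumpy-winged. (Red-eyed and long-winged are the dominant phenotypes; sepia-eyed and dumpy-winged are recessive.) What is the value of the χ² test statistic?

3.818

A dihybrid F₂ with independent assortment and complete dominance at both loci gives a 9:3:3:1 phenotypic ratio.
Expected counts for N = 780 under a 9:3:3:1 ratio (total parts = 16):
  red-eyed long-winged: 780 × 9/16 = 438.75
  red-eyed dumpy-winged: 780 × 3/16 = 146.25
  sepia-eyed long-winged: 780 × 3/16 = 146.25
  sepia-eyed dumpy-winged: 780 × 1/16 = 48.75
χ² = Σ (O − E)² / E
  red-eyed long-winged: (412 − 438.75)² / 438.75 = 1.6309
  red-eyed dumpy-winged: (155 − 146.25)² / 146.25 = 0.5235
  sepia-eyed long-winged: (160 − 146.25)² / 146.25 = 1.2927
  sepia-eyed dumpy-winged: (53 − 48.75)² / 48.75 = 0.3705
χ² = 1.6309 + 0.5235 + 1.2927 + 0.3705 = 3.8176 ≈ 3.818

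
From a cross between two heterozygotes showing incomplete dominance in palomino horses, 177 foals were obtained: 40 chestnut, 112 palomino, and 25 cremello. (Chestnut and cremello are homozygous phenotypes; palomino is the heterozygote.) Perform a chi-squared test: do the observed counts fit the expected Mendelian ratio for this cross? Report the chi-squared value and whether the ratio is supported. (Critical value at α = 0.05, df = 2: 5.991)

15.023; not consistent

With incomplete dominance, a heterozygote × heterozygote cross gives a 1:2:1 phenotypic ratio.
Under the 1:2:1 hypothesis (Σ ratio = 4, N = 177):
  chestnut: 177 × 1/4 = 44.25
  palomino: 177 × 2/4 = 88.5
  cremello: 177 × 1/4 = 44.25
χ² = Σ (O − E)² / E
  chestnut: (40 − 44.25)² / 44.25 = 0.4082
  palomino: (112 − 88.5)² / 88.5 = 6.2401
  cremello: (25 − 44.25)² / 44.25 = 8.3743
χ² = 0.4082 + 6.2401 + 8.3743 = 15.0226 ≈ 15.023
Degrees of freedom = 3 − 1 = 2; critical value at α = 0.05 is 5.991.
Since 15.023 > 5.991, we reject the null hypothesis — the data do not fit the 1:2:1 ratio.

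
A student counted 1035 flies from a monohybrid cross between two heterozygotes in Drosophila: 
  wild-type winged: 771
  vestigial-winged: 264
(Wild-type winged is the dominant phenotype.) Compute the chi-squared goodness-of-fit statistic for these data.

0.142

For a monohybrid cross between heterozygotes with complete dominance, the expected phenotypic ratio is 3:1.
Total ratio parts = 4. Expected numbers out of 1035:
  wild-type winged: 1035 × 3/4 = 776.25
  vestigial-winged: 1035 × 1/4 = 258.75
χ² = Σ (O − E)² / E
  wild-type winged: (771 − 776.25)² / 776.25 = 0.0355
  vestigial-winged: (264 − 258.75)² / 258.75 = 0.1065
χ² = 0.0355 + 0.1065 = 0.142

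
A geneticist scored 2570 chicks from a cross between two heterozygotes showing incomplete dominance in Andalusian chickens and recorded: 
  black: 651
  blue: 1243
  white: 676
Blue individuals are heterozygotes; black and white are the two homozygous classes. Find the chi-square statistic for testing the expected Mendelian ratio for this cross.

With incomplete dominance, a heterozygote × heterozygote cross gives a 1:2:1 phenotypic ratio.
Total ratio parts = 4. Expected numbers out of 2570:
  black: 2570 × 1/4 = 642.5
  blue: 2570 × 2/4 = 1285
  white: 2570 × 1/4 = 642.5
χ² = Σ (O − E)² / E
  black: (651 − 642.5)² / 642.5 = 0.1125
  blue: (1243 − 1285)² / 1285 = 1.3728
  white: (676 − 642.5)² / 642.5 = 1.7467
χ² = 0.1125 + 1.3728 + 1.7467 = 3.232

3.232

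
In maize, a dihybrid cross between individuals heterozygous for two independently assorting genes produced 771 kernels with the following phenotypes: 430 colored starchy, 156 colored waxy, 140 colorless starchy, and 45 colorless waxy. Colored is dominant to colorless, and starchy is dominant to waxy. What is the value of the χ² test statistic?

A dihybrid F₂ with independent assortment and complete dominance at both loci gives a 9:3:3:1 phenotypic ratio.
The 9:3:3:1 ratio has 16 parts, so with N = 771 the expected counts are:
  colored starchy: 771 × 9/16 = 433.6875
  colored waxy: 771 × 3/16 = 144.5625
  colorless starchy: 771 × 3/16 = 144.5625
  colorless waxy: 771 × 1/16 = 48.1875
χ² = Σ (O − E)² / E
  colored starchy: (430 − 433.6875)² / 433.6875 = 0.0314
  colored waxy: (156 − 144.5625)² / 144.5625 = 0.9049
  colorless starchy: (140 − 144.5625)² / 144.5625 = 0.1440
  colorless waxy: (45 − 48.1875)² / 48.1875 = 0.2108
χ² = 0.0314 + 0.9049 + 0.1440 + 0.2108 = 1.2911 ≈ 1.291

1.291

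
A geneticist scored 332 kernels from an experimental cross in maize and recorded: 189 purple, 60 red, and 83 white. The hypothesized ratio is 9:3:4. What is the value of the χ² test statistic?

0.108

Total ratio parts = 16. Expected numbers out of 332:
  purple: 332 × 9/16 = 186.75
  red: 332 × 3/16 = 62.25
  white: 332 × 4/16 = 83
χ² = Σ (O − E)² / E
  purple: (189 − 186.75)² / 186.75 = 0.0271
  red: (60 − 62.25)² / 62.25 = 0.0813
  white: (83 − 83)² / 83 = 0.0000
χ² = 0.0271 + 0.0813 + 0.0000 = 0.1084 ≈ 0.108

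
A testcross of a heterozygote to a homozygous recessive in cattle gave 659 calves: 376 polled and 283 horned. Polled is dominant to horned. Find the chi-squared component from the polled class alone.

A testcross of a heterozygote (Aa × aa) gives a 1:1 phenotypic ratio.
Expected counts for N = 659 under a 1:1 ratio (total parts = 2):
  polled: 659 × 1/2 = 329.5
  horned: 659 × 1/2 = 329.5
Contribution of polled: (376 − 329.5)² / 329.5 = 6.5622

6.562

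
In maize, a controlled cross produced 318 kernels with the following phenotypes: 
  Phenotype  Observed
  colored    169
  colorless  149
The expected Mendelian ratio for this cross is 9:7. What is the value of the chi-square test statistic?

Under the 9:7 hypothesis (Σ ratio = 16, N = 318):
  colored: 318 × 9/16 = 178.875
  colorless: 318 × 7/16 = 139.125
χ² = Σ (O − E)² / E
  colored: (169 − 178.875)² / 178.875 = 0.5452
  colorless: (149 − 139.125)² / 139.125 = 0.7009
χ² = 0.5452 + 0.7009 = 1.2461 ≈ 1.246

1.246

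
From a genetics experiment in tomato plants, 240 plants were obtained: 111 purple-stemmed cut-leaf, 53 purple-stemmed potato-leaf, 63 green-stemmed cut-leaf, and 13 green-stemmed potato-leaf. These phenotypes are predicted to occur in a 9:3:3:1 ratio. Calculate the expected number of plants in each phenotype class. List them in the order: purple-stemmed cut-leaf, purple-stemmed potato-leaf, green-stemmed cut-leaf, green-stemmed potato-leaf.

135, 45, 45, 15

Expected counts for N = 240 under a 9:3:3:1 ratio (total parts = 16):
  purple-stemmed cut-leaf: 240 × 9/16 = 135
  purple-stemmed potato-leaf: 240 × 3/16 = 45
  green-stemmed cut-leaf: 240 × 3/16 = 45
  green-stemmed potato-leaf: 240 × 1/16 = 15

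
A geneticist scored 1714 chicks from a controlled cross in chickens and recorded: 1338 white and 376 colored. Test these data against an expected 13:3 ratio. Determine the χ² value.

11.427

Total ratio parts = 16. Expected numbers out of 1714:
  white: 1714 × 13/16 = 1392.625
  colored: 1714 × 3/16 = 321.375
χ² = Σ (O − E)² / E
  white: (1338 − 1392.625)² / 1392.625 = 2.1426
  colored: (376 − 321.375)² / 321.375 = 9.2848
χ² = 2.1426 + 9.2848 = 11.4274 ≈ 11.427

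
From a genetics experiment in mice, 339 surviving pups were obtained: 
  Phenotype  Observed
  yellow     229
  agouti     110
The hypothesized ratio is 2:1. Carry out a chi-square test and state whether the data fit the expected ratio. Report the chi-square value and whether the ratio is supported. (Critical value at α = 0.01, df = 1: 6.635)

Total ratio parts = 3. Expected numbers out of 339:
  yellow: 339 × 2/3 = 226
  agouti: 339 × 1/3 = 113
χ² = Σ (O − E)² / E
  yellow: (229 − 226)² / 226 = 0.0398
  agouti: (110 − 113)² / 113 = 0.0796
χ² = 0.0398 + 0.0796 = 0.1194 ≈ 0.119
Degrees of freedom = 2 − 1 = 1; critical value at α = 0.01 is 6.635.
Since 0.119 < 6.635, we fail to reject the null hypothesis — the data are consistent with the 2:1 ratio.

0.119; consistent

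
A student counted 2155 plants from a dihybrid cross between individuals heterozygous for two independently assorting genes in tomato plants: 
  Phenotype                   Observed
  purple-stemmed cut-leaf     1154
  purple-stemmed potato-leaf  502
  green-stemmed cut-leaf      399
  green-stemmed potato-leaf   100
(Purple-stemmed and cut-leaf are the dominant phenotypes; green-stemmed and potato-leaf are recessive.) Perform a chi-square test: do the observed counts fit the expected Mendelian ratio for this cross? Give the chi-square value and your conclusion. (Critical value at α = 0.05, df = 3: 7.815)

A dihybrid F₂ with independent assortment and complete dominance at both loci gives a 9:3:3:1 phenotypic ratio.
Expected counts for N = 2155 under a 9:3:3:1 ratio (total parts = 16):
  purple-stemmed cut-leaf: 2155 × 9/16 = 1212.1875
  purple-stemmed potato-leaf: 2155 × 3/16 = 404.0625
  green-stemmed cut-leaf: 2155 × 3/16 = 404.0625
  green-stemmed potato-leaf: 2155 × 1/16 = 134.6875
χ² = Σ (O − E)² / E
  purple-stemmed cut-leaf: (1154 − 1212.1875)² / 1212.1875 = 2.7931
  purple-stemmed potato-leaf: (502 − 404.0625)² / 404.0625 = 23.7383
  green-stemmed cut-leaf: (399 − 404.0625)² / 404.0625 = 0.0634
  green-stemmed potato-leaf: (100 − 134.6875)² / 134.6875 = 8.9334
χ² = 2.7931 + 23.7383 + 0.0634 + 8.9334 = 35.5282 ≈ 35.528
Degrees of freedom = 4 − 1 = 3; critical value at α = 0.05 is 7.815.
Since 35.528 > 7.815, we reject the null hypothesis — the data do not fit the 9:3:3:1 ratio.

35.528; not consistent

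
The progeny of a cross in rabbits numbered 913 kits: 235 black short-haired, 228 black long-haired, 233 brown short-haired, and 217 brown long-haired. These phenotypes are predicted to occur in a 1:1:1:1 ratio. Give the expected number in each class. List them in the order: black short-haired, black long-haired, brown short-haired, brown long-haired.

Expected counts for N = 913 under a 1:1:1:1 ratio (total parts = 4):
  black short-haired: 913 × 1/4 = 228.25
  black long-haired: 913 × 1/4 = 228.25
  brown short-haired: 913 × 1/4 = 228.25
  brown long-haired: 913 × 1/4 = 228.25

228.25, 228.25, 228.25, 228.25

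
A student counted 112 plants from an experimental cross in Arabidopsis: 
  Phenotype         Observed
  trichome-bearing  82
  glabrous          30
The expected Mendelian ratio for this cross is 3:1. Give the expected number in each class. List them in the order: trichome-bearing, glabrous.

Under the 3:1 hypothesis (Σ ratio = 4, N = 112):
  trichome-bearing: 112 × 3/4 = 84
  glabrous: 112 × 1/4 = 28

84, 28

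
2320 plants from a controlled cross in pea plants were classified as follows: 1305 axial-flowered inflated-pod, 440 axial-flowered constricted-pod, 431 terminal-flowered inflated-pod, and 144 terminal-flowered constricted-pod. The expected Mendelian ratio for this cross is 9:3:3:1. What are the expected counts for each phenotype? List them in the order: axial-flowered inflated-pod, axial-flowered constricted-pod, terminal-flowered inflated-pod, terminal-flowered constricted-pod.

The 9:3:3:1 ratio has 16 parts, so with N = 2320 the expected counts are:
  axial-flowered inflated-pod: 2320 × 9/16 = 1305
  axial-flowered constricted-pod: 2320 × 3/16 = 435
  terminal-flowered inflated-pod: 2320 × 3/16 = 435
  terminal-flowered constricted-pod: 2320 × 1/16 = 145

1305, 435, 435, 145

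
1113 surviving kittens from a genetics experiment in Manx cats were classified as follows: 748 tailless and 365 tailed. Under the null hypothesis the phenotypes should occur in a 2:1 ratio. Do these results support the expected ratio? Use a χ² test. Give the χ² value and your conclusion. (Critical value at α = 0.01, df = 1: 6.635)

Under the 2:1 hypothesis (Σ ratio = 3, N = 1113):
  tailless: 1113 × 2/3 = 742
  tailed: 1113 × 1/3 = 371
χ² = Σ (O − E)² / E
  tailless: (748 − 742)² / 742 = 0.0485
  tailed: (365 − 371)² / 371 = 0.0970
χ² = 0.0485 + 0.0970 = 0.1455 ≈ 0.146
Degrees of freedom = 2 − 1 = 1; critical value at α = 0.01 is 6.635.
Since 0.146 < 6.635, we fail to reject the null hypothesis — the data are consistent with the 2:1 ratio.

0.146; consistent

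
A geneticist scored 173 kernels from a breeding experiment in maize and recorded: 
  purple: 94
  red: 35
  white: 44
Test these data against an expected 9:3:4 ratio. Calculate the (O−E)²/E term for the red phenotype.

Expected counts for N = 173 under a 9:3:4 ratio (total parts = 16):
  purple: 173 × 9/16 = 97.3125
  red: 173 × 3/16 = 32.4375
  white: 173 × 4/16 = 43.25
Contribution of red: (35 − 32.4375)² / 32.4375 = 0.2024

0.202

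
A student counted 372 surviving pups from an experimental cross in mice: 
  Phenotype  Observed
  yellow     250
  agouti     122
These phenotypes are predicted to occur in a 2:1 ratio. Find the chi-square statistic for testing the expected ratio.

Expected counts for N = 372 under a 2:1 ratio (total parts = 3):
  yellow: 372 × 2/3 = 248
  agouti: 372 × 1/3 = 124
χ² = Σ (O − E)² / E
  yellow: (250 − 248)² / 248 = 0.0161
  agouti: (122 − 124)² / 124 = 0.0323
χ² = 0.0161 + 0.0323 = 0.0484 ≈ 0.048

0.048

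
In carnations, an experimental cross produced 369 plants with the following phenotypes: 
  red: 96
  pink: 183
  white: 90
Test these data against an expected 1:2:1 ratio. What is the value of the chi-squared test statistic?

Expected counts for N = 369 under a 1:2:1 ratio (total parts = 4):
  red: 369 × 1/4 = 92.25
  pink: 369 × 2/4 = 184.5
  white: 369 × 1/4 = 92.25
χ² = Σ (O − E)² / E
  red: (96 − 92.25)² / 92.25 = 0.1524
  pink: (183 − 184.5)² / 184.5 = 0.0122
  white: (90 − 92.25)² / 92.25 = 0.0549
χ² = 0.1524 + 0.0122 + 0.0549 = 0.2195 ≈ 0.220

0.220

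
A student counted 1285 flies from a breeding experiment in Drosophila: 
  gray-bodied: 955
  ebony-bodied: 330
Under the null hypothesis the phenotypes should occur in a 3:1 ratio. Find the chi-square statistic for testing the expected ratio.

0.318

Total ratio parts = 4. Expected numbers out of 1285:
  gray-bodied: 1285 × 3/4 = 963.75
  ebony-bodied: 1285 × 1/4 = 321.25
χ² = Σ (O − E)² / E
  gray-bodied: (955 − 963.75)² / 963.75 = 0.0794
  ebony-bodied: (330 − 321.25)² / 321.25 = 0.2383
χ² = 0.0794 + 0.2383 = 0.3177 ≈ 0.318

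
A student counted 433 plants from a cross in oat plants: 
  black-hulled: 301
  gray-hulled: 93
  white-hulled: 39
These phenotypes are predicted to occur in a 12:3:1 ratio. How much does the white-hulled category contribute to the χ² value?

Expected counts for N = 433 under a 12:3:1 ratio (total parts = 16):
  black-hulled: 433 × 12/16 = 324.75
  gray-hulled: 433 × 3/16 = 81.1875
  white-hulled: 433 × 1/16 = 27.0625
Contribution of white-hulled: (39 − 27.0625)² / 27.0625 = 5.2657

5.266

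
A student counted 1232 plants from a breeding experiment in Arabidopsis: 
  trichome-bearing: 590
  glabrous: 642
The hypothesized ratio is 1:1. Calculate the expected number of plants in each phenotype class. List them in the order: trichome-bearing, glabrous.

Under the 1:1 hypothesis (Σ ratio = 2, N = 1232):
  trichome-bearing: 1232 × 1/2 = 616
  glabrous: 1232 × 1/2 = 616

616, 616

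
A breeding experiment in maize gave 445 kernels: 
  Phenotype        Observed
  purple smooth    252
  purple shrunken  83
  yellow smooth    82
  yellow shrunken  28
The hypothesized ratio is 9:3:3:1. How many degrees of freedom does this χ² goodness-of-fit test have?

3

A goodness-of-fit test with 4 phenotype classes has df = 4 − 1 = 3.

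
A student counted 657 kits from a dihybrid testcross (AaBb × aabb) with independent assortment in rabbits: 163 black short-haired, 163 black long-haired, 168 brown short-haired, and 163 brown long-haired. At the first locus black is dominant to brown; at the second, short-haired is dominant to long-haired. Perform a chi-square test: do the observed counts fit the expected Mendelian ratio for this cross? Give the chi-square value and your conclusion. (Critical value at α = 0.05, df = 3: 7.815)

A dihybrid testcross with independent assortment gives a 1:1:1:1 ratio.
The 1:1:1:1 ratio has 4 parts, so with N = 657 the expected counts are:
  black short-haired: 657 × 1/4 = 164.25
  black long-haired: 657 × 1/4 = 164.25
  brown short-haired: 657 × 1/4 = 164.25
  brown long-haired: 657 × 1/4 = 164.25
χ² = Σ (O − E)² / E
  black short-haired: (163 − 164.25)² / 164.25 = 0.0095
  black long-haired: (163 − 164.25)² / 164.25 = 0.0095
  brown short-haired: (168 − 164.25)² / 164.25 = 0.0856
  brown long-haired: (163 − 164.25)² / 164.25 = 0.0095
χ² = 0.0095 + 0.0095 + 0.0856 + 0.0095 = 0.1141 ≈ 0.114
Degrees of freedom = 4 − 1 = 3; critical value at α = 0.05 is 7.815.
Since 0.114 < 7.815, we fail to reject the null hypothesis — the data are consistent with the 1:1:1:1 ratio.

0.114; consistent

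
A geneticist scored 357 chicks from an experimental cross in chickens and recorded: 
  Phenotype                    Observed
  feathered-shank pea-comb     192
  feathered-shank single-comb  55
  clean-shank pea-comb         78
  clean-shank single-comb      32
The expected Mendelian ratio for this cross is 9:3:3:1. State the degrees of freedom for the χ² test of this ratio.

A goodness-of-fit test with 4 phenotype classes has df = 4 − 1 = 3.

3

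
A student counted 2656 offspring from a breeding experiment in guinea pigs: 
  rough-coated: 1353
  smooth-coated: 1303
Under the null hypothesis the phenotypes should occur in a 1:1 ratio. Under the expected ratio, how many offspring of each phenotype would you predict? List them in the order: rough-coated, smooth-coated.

Expected counts for N = 2656 under a 1:1 ratio (total parts = 2):
  rough-coated: 2656 × 1/2 = 1328
  smooth-coated: 2656 × 1/2 = 1328

1328, 1328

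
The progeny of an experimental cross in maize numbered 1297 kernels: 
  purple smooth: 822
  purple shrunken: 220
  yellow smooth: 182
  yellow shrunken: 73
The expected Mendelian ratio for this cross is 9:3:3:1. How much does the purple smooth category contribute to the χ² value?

Expected counts for N = 1297 under a 9:3:3:1 ratio (total parts = 16):
  purple smooth: 1297 × 9/16 = 729.5625
  purple shrunken: 1297 × 3/16 = 243.1875
  yellow smooth: 1297 × 3/16 = 243.1875
  yellow shrunken: 1297 × 1/16 = 81.0625
Contribution of purple smooth: (822 − 729.5625)² / 729.5625 = 11.7121

11.712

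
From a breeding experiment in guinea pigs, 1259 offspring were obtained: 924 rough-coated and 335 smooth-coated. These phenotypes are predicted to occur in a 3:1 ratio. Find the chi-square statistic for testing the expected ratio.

Under the 3:1 hypothesis (Σ ratio = 4, N = 1259):
  rough-coated: 1259 × 3/4 = 944.25
  smooth-coated: 1259 × 1/4 = 314.75
χ² = Σ (O − E)² / E
  rough-coated: (924 − 944.25)² / 944.25 = 0.4343
  smooth-coated: (335 − 314.75)² / 314.75 = 1.3028
χ² = 0.4343 + 1.3028 = 1.7371 ≈ 1.737

1.737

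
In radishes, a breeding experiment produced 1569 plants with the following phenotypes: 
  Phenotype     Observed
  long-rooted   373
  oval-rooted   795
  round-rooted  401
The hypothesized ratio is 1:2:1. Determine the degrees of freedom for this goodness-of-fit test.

A goodness-of-fit test with 3 phenotype classes has df = 3 − 1 = 2.

2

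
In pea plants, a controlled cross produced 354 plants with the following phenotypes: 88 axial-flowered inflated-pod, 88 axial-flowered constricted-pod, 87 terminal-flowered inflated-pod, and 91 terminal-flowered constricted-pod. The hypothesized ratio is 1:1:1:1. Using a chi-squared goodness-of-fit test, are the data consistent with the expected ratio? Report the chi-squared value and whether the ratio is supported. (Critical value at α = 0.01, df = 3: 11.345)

The 1:1:1:1 ratio has 4 parts, so with N = 354 the expected counts are:
  axial-flowered inflated-pod: 354 × 1/4 = 88.5
  axial-flowered constricted-pod: 354 × 1/4 = 88.5
  terminal-flowered inflated-pod: 354 × 1/4 = 88.5
  terminal-flowered constricted-pod: 354 × 1/4 = 88.5
χ² = Σ (O − E)² / E
  axial-flowered inflated-pod: (88 − 88.5)² / 88.5 = 0.0028
  axial-flowered constricted-pod: (88 − 88.5)² / 88.5 = 0.0028
  terminal-flowered inflated-pod: (87 − 88.5)² / 88.5 = 0.0254
  terminal-flowered constricted-pod: (91 − 88.5)² / 88.5 = 0.0706
χ² = 0.0028 + 0.0028 + 0.0254 + 0.0706 = 0.1016 ≈ 0.102
Degrees of freedom = 4 − 1 = 3; critical value at α = 0.01 is 11.345.
Since 0.102 < 11.345, we fail to reject the null hypothesis — the data are consistent with the 1:1:1:1 ratio.

0.102; consistent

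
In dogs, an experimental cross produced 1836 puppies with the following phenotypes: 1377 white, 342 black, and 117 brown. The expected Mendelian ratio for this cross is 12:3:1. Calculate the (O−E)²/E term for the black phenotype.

Under the 12:3:1 hypothesis (Σ ratio = 16, N = 1836):
  white: 1836 × 12/16 = 1377
  black: 1836 × 3/16 = 344.25
  brown: 1836 × 1/16 = 114.75
Contribution of black: (342 − 344.25)² / 344.25 = 0.0147

0.015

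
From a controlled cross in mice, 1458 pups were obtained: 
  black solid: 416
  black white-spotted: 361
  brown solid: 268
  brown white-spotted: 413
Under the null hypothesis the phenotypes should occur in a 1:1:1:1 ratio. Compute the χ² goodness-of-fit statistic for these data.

39.311

Expected counts for N = 1458 under a 1:1:1:1 ratio (total parts = 4):
  black solid: 1458 × 1/4 = 364.5
  black white-spotted: 1458 × 1/4 = 364.5
  brown solid: 1458 × 1/4 = 364.5
  brown white-spotted: 1458 × 1/4 = 364.5
χ² = Σ (O − E)² / E
  black solid: (416 − 364.5)² / 364.5 = 7.2764
  black white-spotted: (361 − 364.5)² / 364.5 = 0.0336
  brown solid: (268 − 364.5)² / 364.5 = 25.5480
  brown white-spotted: (413 − 364.5)² / 364.5 = 6.4534
χ² = 7.2764 + 0.0336 + 25.5480 + 6.4534 = 39.3114 ≈ 39.311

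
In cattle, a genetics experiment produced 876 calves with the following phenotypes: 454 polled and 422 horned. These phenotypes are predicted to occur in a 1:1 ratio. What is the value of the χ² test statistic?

Expected counts for N = 876 under a 1:1 ratio (total parts = 2):
  polled: 876 × 1/2 = 438
  horned: 876 × 1/2 = 438
χ² = Σ (O − E)² / E
  polled: (454 − 438)² / 438 = 0.5845
  horned: (422 − 438)² / 438 = 0.5845
χ² = 0.5845 + 0.5845 = 1.169

1.169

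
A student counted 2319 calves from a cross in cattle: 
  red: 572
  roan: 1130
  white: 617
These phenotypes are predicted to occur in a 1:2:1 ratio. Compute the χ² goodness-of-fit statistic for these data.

3.248

Expected counts for N = 2319 under a 1:2:1 ratio (total parts = 4):
  red: 2319 × 1/4 = 579.75
  roan: 2319 × 2/4 = 1159.5
  white: 2319 × 1/4 = 579.75
χ² = Σ (O − E)² / E
  red: (572 − 579.75)² / 579.75 = 0.1036
  roan: (1130 − 1159.5)² / 1159.5 = 0.7505
  white: (617 − 579.75)² / 579.75 = 2.3934
χ² = 0.1036 + 0.7505 + 2.3934 = 3.2475 ≈ 3.248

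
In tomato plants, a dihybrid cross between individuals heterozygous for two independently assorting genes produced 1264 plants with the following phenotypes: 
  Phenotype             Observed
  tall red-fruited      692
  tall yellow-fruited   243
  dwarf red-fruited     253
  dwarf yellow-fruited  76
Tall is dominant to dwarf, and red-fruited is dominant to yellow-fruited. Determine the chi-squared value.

1.854

A dihybrid F₂ with independent assortment and complete dominance at both loci gives a 9:3:3:1 phenotypic ratio.
Total ratio parts = 16. Expected numbers out of 1264:
  tall red-fruited: 1264 × 9/16 = 711
  tall yellow-fruited: 1264 × 3/16 = 237
  dwarf red-fruited: 1264 × 3/16 = 237
  dwarf yellow-fruited: 1264 × 1/16 = 79
χ² = Σ (O − E)² / E
  tall red-fruited: (692 − 711)² / 711 = 0.5077
  tall yellow-fruited: (243 − 237)² / 237 = 0.1519
  dwarf red-fruited: (253 − 237)² / 237 = 1.0802
  dwarf yellow-fruited: (76 − 79)² / 79 = 0.1139
χ² = 0.5077 + 0.1519 + 1.0802 + 0.1139 = 1.8537 ≈ 1.854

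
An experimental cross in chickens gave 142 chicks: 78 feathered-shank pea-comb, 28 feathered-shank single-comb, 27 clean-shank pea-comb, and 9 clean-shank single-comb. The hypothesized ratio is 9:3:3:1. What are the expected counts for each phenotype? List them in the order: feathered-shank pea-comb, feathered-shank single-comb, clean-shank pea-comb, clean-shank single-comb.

The 9:3:3:1 ratio has 16 parts, so with N = 142 the expected counts are:
  feathered-shank pea-comb: 142 × 9/16 = 79.875
  feathered-shank single-comb: 142 × 3/16 = 26.625
  clean-shank pea-comb: 142 × 3/16 = 26.625
  clean-shank single-comb: 142 × 1/16 = 8.875

79.875, 26.625, 26.625, 8.875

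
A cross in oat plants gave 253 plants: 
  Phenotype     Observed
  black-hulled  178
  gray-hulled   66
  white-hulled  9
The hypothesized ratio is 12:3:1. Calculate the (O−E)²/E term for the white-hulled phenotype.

2.935

Total ratio parts = 16. Expected numbers out of 253:
  black-hulled: 253 × 12/16 = 189.75
  gray-hulled: 253 × 3/16 = 47.4375
  white-hulled: 253 × 1/16 = 15.8125
Contribution of white-hulled: (9 − 15.8125)² / 15.8125 = 2.9350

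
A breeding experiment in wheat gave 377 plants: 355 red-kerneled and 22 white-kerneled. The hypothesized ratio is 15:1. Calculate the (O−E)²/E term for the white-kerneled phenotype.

Expected counts for N = 377 under a 15:1 ratio (total parts = 16):
  red-kerneled: 377 × 15/16 = 353.4375
  white-kerneled: 377 × 1/16 = 23.5625
Contribution of white-kerneled: (22 − 23.5625)² / 23.5625 = 0.1036

0.104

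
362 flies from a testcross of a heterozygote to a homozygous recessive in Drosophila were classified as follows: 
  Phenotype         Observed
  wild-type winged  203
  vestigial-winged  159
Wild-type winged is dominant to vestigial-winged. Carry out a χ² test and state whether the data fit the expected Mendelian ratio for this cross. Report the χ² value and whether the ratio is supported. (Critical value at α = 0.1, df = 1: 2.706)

A testcross of a heterozygote (Aa × aa) gives a 1:1 phenotypic ratio.
The 1:1 ratio has 2 parts, so with N = 362 the expected counts are:
  wild-type winged: 362 × 1/2 = 181
  vestigial-winged: 362 × 1/2 = 181
χ² = Σ (O − E)² / E
  wild-type winged: (203 − 181)² / 181 = 2.6740
  vestigial-winged: (159 − 181)² / 181 = 2.6740
χ² = 2.6740 + 2.6740 = 5.348
Degrees of freedom = 2 − 1 = 1; critical value at α = 0.1 is 2.706.
Since 5.348 > 2.706, we reject the null hypothesis — the data do not fit the 1:1 ratio.

5.348; not consistent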